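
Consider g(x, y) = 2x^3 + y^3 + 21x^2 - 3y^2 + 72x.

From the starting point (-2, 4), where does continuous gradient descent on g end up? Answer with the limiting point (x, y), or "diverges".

g is separable, so gradient descent decouples: x follows -∂g/∂x, y follows -∂g/∂y.
∂g/∂x = 6(x + 3)(x + 4); at x=-2 this is 12, so x decreases.
∂g/∂y = 3y(y - 2); at y=4 this is 24, so y decreases.
x converges to its nearest critical value -3 (a local min of the x-part); y converges to 2. The iterate converges to (-3, 2).

(-3, 2)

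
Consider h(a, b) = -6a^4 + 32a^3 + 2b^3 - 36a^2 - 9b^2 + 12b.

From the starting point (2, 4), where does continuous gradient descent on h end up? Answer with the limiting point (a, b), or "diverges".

(1, 2)

h is separable, so gradient descent decouples: a follows -∂h/∂a, b follows -∂h/∂b.
∂h/∂a = -24a(a - 3)(a - 1); at a=2 this is 48, so a decreases.
∂h/∂b = 6(b - 2)(b - 1); at b=4 this is 36, so b decreases.
a converges to its nearest critical value 1 (a local min of the a-part); b converges to 2. The iterate converges to (1, 2).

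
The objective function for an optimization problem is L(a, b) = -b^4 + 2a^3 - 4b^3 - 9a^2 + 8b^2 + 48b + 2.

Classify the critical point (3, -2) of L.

The mixed partial ∂²L/∂a∂b is 0, so the Hessian at any point is diag(L_aa, L_bb) = diag(6(2a - 3), 4(-3b^2 - 6b + 4)).
At (3, -2): H = diag(18, 16).
Both eigenvalues are positive, so H is positive definite: a local minimum.

local minimum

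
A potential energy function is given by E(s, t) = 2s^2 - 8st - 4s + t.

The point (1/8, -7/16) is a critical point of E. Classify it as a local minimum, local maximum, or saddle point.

The Hessian of E is constant: H = [[4, -8], [-8, 0]].
det(H) = 4·0 − (-8)² = -64.
Since det(H) < 0, H is indefinite and the critical point is a saddle point.

saddle point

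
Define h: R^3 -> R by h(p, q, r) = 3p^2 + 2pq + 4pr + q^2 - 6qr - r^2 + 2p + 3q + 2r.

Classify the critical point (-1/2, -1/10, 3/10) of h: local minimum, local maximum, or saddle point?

saddle point

The Hessian is constant: H = [[6, 2, 4], [2, 2, -6], [4, -6, -2]].
Leading principal minors: Δ₁ = 6, Δ₂ = 8, Δ₃ = -360.
The minors fit neither the all-positive nor the alternating-sign pattern, so H is indefinite: a saddle point.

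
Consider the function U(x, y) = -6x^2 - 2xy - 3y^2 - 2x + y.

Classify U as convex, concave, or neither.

concave

U is quadratic, so its Hessian is the constant matrix H = [[-12, -2], [-2, -6]].
det(H) = 68, tr(H) = -18.
det(H) > 0 and tr(H) < 0, so H is negative definite everywhere: concave.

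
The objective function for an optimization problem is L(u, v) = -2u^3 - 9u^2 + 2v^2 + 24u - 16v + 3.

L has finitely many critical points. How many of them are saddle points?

1

L separates as a function of u plus a function of v, so ∇L=0 decouples.
∂L/∂u = -6(u - 1)(u + 4) = 0 at u ∈ {-4, 1}; ∂L/∂v = 4(v - 4) = 0 at v ∈ {4}.
The Hessian is diagonal: diag(L_uu, L_vv). Second derivatives: L_uu(-4)=30, L_uu(1)=-30; L_vv(4)=4.
Saddle points occur where the two diagonal entries have opposite signs: (1, 4). Count: 1.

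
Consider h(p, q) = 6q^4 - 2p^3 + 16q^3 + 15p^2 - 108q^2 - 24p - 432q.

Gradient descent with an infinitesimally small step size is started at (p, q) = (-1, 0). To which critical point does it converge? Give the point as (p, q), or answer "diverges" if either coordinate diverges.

(1, 3)

h is separable, so gradient descent decouples: p follows -∂h/∂p, q follows -∂h/∂q.
∂h/∂p = -6(p - 4)(p - 1); at p=-1 this is -60, so p increases.
∂h/∂q = 24(q - 3)(q + 2)(q + 3); at q=0 this is -432, so q increases.
p converges to its nearest critical value 1 (a local min of the p-part); q converges to 3. The iterate converges to (1, 3).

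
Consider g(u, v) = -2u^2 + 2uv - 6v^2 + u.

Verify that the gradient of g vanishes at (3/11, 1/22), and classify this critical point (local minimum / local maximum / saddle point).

∇g = (-4u + 2v + 1, 2u - 12v); substituting (3/11, 1/22) gives ∇g = (0, 0), so (3/11, 1/22) is indeed a critical point.
The Hessian of g is constant: H = [[-4, 2], [2, -12]].
det(H) = (-4)·(-12) − 2² = 44.
det(H) > 0 and tr(H) = -16 < 0, so H is negative definite and the point is a local maximum.

local maximum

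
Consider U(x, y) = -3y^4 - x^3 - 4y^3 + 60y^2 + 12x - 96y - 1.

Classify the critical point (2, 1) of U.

The mixed partial ∂²U/∂x∂y is 0, so the Hessian at any point is diag(U_xx, U_yy) = diag(-6x, 12(-3y^2 - 2y + 10)).
At (2, 1): H = diag(-12, 60).
The eigenvalues have opposite signs, so H is indefinite: a saddle point.

saddle point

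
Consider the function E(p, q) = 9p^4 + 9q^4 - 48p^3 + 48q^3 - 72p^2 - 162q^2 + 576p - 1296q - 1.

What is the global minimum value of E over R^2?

E(p,q) separates as A(p) + B(q) − 1, so its minimum is min A + min B − 1.
A'(p) = 36(p - 4)(p - 2)(p + 2) vanishes at p ∈ {-2, 2, 4}; B'(q) = 36(q - 3)(q + 3)(q + 4) vanishes at q ∈ {-4, -3, 3}.
Local minima of A (where A''>0): A(-2)=-912, A(4)=384. Local minima of B: B(-4)=1824, B(3)=-3321.
So the global minimum of E is A(-2) + B(3) − 1 = -912 − 3321 − 1 = -4234, attained at (-2, 3).

-4234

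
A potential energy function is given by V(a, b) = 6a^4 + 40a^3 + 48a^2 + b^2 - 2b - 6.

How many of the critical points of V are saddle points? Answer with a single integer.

1

V separates as a function of a plus a function of b, so ∇V=0 decouples.
∂V/∂a = 24a(a + 1)(a + 4) = 0 at a ∈ {-4, -1, 0}; ∂V/∂b = 2(b - 1) = 0 at b ∈ {1}.
The Hessian is diagonal: diag(V_aa, V_bb). Second derivatives: V_aa(-4)=288, V_aa(-1)=-72, V_aa(0)=96; V_bb(1)=2.
Saddle points occur where the two diagonal entries have opposite signs: (-1, 1). Count: 1.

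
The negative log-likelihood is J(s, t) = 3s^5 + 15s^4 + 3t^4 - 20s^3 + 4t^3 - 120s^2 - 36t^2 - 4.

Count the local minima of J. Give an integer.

J separates as a function of s plus a function of t, so ∇J=0 decouples.
∂J/∂s = 15s(s - 2)(s + 2)(s + 4) = 0 at s ∈ {-4, -2, 0, 2}; ∂J/∂t = 12t(t - 2)(t + 3) = 0 at t ∈ {-3, 0, 2}.
The Hessian is diagonal: diag(J_ss, J_tt). Second derivatives: J_ss(-4)=-720, J_ss(-2)=240, J_ss(0)=-240, J_ss(2)=720; J_tt(-3)=180, J_tt(0)=-72, J_tt(2)=120.
Local minima occur where both diagonal entries positive: (-2, -3), (-2, 2), (2, -3), (2, 2). Count: 4.

4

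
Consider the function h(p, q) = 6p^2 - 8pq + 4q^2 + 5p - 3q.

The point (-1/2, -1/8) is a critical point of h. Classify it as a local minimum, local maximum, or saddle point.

local minimum

The Hessian of h is constant: H = [[12, -8], [-8, 8]].
det(H) = 12·8 − (-8)² = 32.
det(H) > 0 and tr(H) = 20 > 0, so H is positive definite and the point is a local minimum.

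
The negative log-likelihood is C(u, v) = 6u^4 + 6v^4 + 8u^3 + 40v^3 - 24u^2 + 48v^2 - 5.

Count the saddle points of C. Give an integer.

4

C separates as a function of u plus a function of v, so ∇C=0 decouples.
∂C/∂u = 24u(u - 1)(u + 2) = 0 at u ∈ {-2, 0, 1}; ∂C/∂v = 24v(v + 1)(v + 4) = 0 at v ∈ {-4, -1, 0}.
The Hessian is diagonal: diag(C_uu, C_vv). Second derivatives: C_uu(-2)=144, C_uu(0)=-48, C_uu(1)=72; C_vv(-4)=288, C_vv(-1)=-72, C_vv(0)=96.
Saddle points occur where the two diagonal entries have opposite signs: (-2, -1), (0, -4), (0, 0), (1, -1). Count: 4.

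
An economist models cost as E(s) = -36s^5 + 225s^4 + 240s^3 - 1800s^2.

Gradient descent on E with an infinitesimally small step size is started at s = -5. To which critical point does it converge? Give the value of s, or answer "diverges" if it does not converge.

-2

E'(s) = -180s(s - 5)(s - 2)(s + 2), so E'(-5) = -189000.
Gradient descent moves in the -E' direction, i.e. s is increasing.
The nearest critical point in that direction is s = -2, where E'' = 10080 > 0 (a local minimum). The iterate converges there.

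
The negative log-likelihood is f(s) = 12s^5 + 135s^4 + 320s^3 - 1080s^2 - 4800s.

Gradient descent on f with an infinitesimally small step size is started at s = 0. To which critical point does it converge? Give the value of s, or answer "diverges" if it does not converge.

2

f'(s) = 60(s - 2)(s + 2)(s + 4)(s + 5), so f'(0) = -4800.
Gradient descent moves in the -f' direction, i.e. s is increasing.
The nearest critical point in that direction is s = 2, where f'' = 10080 > 0 (a local minimum). The iterate converges there.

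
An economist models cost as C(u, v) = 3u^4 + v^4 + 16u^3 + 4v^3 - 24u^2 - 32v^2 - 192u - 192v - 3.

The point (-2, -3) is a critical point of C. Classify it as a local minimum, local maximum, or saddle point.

local maximum

The mixed partial ∂²C/∂u∂v is 0, so the Hessian at any point is diag(C_uu, C_vv) = diag(12(3u^2 + 8u - 4), 4(3v^2 + 6v - 16)).
At (-2, -3): H = diag(-96, -28).
Both eigenvalues are negative, so H is negative definite: a local maximum.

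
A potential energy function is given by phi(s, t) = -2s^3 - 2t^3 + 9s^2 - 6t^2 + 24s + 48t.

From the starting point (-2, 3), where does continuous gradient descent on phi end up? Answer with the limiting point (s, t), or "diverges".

diverges

phi is separable, so gradient descent decouples: s follows -∂phi/∂s, t follows -∂phi/∂t.
∂phi/∂s = -6(s - 4)(s + 1); at s=-2 this is -36, so s increases.
∂phi/∂t = -6(t - 2)(t + 4); at t=3 this is -42, so t increases.
The t-coordinate has no critical point in that direction and runs off to infinity.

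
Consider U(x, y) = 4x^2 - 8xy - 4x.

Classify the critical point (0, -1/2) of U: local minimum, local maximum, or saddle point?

saddle point

The Hessian of U is constant: H = [[8, -8], [-8, 0]].
det(H) = 8·0 − (-8)² = -64.
Since det(H) < 0, H is indefinite and the critical point is a saddle point.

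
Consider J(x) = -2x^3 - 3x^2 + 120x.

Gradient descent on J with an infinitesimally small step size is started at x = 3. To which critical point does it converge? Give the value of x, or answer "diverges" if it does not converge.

-5

J'(x) = -6(x - 4)(x + 5), so J'(3) = 48.
Gradient descent moves in the -J' direction, i.e. x is decreasing.
The nearest critical point in that direction is x = -5, where J'' = 54 > 0 (a local minimum). The iterate converges there.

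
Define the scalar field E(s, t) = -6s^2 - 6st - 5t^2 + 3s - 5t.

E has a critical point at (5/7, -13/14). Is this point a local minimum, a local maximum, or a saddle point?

local maximum

The Hessian of E is constant: H = [[-12, -6], [-6, -10]].
det(H) = (-12)·(-10) − (-6)² = 84.
det(H) > 0 and tr(H) = -22 < 0, so H is negative definite and the point is a local maximum.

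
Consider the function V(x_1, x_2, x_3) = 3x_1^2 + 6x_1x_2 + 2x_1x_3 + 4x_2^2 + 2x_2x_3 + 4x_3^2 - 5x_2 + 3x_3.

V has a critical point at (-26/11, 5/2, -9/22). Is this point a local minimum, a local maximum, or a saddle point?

The Hessian is constant: H = [[6, 6, 2], [6, 8, 2], [2, 2, 8]].
Leading principal minors: Δ₁ = 6, Δ₂ = 12, Δ₃ = 88.
All leading minors are positive, so H is positive definite: a local minimum.

local minimum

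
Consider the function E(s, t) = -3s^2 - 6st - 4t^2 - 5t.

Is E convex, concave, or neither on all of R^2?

concave

E is quadratic, so its Hessian is the constant matrix H = [[-6, -6], [-6, -8]].
det(H) = 12, tr(H) = -14.
det(H) > 0 and tr(H) < 0, so H is negative definite everywhere: concave.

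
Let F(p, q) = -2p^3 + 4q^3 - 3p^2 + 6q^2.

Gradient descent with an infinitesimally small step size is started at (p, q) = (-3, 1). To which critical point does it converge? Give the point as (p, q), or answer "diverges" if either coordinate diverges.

F is separable, so gradient descent decouples: p follows -∂F/∂p, q follows -∂F/∂q.
∂F/∂p = -6p(p + 1); at p=-3 this is -36, so p increases.
∂F/∂q = 12q(q + 1); at q=1 this is 24, so q decreases.
p converges to its nearest critical value -1 (a local min of the p-part); q converges to 0. The iterate converges to (-1, 0).

(-1, 0)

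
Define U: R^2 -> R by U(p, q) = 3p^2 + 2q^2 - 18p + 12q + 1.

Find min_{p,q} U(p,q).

-44

U(p,q) separates as A(p) + B(q) + 1, so its minimum is min A + min B + 1.
A'(p) = 6p - 18 vanishes at p ∈ {3}; B'(q) = 4q + 12 vanishes at q ∈ {-3}.
Local minima of A (where A''>0): A(3)=-27. Local minima of B: B(-3)=-18.
So the global minimum of U is A(3) + B(-3) + 1 = -27 − 18 + 1 = -44, attained at (3, -3).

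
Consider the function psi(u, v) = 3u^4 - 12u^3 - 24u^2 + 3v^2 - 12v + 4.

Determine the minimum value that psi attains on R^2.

-392

psi(u,v) separates as P(u) + Q(v) + 4, so its minimum is min P + min Q + 4.
P'(u) = 12u(u - 4)(u + 1) vanishes at u ∈ {-1, 0, 4}; Q'(v) = 6v - 12 vanishes at v ∈ {2}.
Local minima of P (where P''>0): P(-1)=-9, P(4)=-384. Local minima of Q: Q(2)=-12.
So the global minimum of psi is P(4) + Q(2) + 4 = -384 − 12 + 4 = -392, attained at (4, 2).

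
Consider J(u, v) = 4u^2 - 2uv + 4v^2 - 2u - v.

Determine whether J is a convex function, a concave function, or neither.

convex

J is quadratic, so its Hessian is the constant matrix H = [[8, -2], [-2, 8]].
det(H) = 60, tr(H) = 16.
det(H) > 0 and tr(H) > 0, so H is positive definite everywhere: convex.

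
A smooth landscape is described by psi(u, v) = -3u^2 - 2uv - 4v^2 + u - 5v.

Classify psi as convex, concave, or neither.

psi is quadratic, so its Hessian is the constant matrix H = [[-6, -2], [-2, -8]].
det(H) = 44, tr(H) = -14.
det(H) > 0 and tr(H) < 0, so H is negative definite everywhere: concave.

concave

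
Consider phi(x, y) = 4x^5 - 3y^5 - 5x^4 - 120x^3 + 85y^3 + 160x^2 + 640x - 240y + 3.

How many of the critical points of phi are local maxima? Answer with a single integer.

phi separates as a function of x plus a function of y, so ∇phi=0 decouples.
∂phi/∂x = 20(x - 4)(x - 2)(x + 1)(x + 4) = 0 at x ∈ {-4, -1, 2, 4}; ∂phi/∂y = -15(y - 4)(y - 1)(y + 1)(y + 4) = 0 at y ∈ {-4, -1, 1, 4}.
The Hessian is diagonal: diag(phi_xx, phi_yy). Second derivatives: phi_xx(-4)=-2880, phi_xx(-1)=900, phi_xx(2)=-720, phi_xx(4)=1600; phi_yy(-4)=1800, phi_yy(-1)=-450, phi_yy(1)=450, phi_yy(4)=-1800.
Local maxima occur where both diagonal entries negative: (-4, -1), (-4, 4), (2, -1), (2, 4). Count: 4.

4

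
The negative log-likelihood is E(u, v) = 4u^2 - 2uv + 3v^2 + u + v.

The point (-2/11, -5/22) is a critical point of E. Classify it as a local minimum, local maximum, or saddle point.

The Hessian of E is constant: H = [[8, -2], [-2, 6]].
det(H) = 8·6 − (-2)² = 44.
det(H) > 0 and tr(H) = 14 > 0, so H is positive definite and the point is a local minimum.

local minimum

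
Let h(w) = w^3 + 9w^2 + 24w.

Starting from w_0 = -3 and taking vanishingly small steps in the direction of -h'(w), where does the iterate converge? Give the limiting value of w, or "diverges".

h'(w) = 3(w + 2)(w + 4), so h'(-3) = -3.
Gradient descent moves in the -h' direction, i.e. w is increasing.
The nearest critical point in that direction is w = -2, where h'' = 6 > 0 (a local minimum). The iterate converges there.

-2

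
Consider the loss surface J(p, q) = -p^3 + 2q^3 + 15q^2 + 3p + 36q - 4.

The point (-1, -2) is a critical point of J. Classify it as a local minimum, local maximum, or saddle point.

The mixed partial ∂²J/∂p∂q is 0, so the Hessian at any point is diag(J_pp, J_qq) = diag(-6p, 6(2q + 5)).
At (-1, -2): H = diag(6, 6).
Both eigenvalues are positive, so H is positive definite: a local minimum.

local minimum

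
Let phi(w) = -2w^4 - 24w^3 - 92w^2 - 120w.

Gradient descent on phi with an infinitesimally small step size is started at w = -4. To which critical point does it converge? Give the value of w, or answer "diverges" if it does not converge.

phi'(w) = -8(w + 1)(w + 3)(w + 5), so phi'(-4) = -24.
Gradient descent moves in the -phi' direction, i.e. w is increasing.
The nearest critical point in that direction is w = -3, where phi'' = 32 > 0 (a local minimum). The iterate converges there.

-3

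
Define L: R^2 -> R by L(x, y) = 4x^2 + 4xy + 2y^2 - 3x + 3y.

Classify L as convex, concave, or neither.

convex

L is quadratic, so its Hessian is the constant matrix H = [[8, 4], [4, 4]].
det(H) = 16, tr(H) = 12.
det(H) > 0 and tr(H) > 0, so H is positive definite everywhere: convex.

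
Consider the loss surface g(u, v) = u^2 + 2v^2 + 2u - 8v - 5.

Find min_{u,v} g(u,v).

-14

g(u,v) separates as P(u) + Q(v) − 5, so its minimum is min P + min Q − 5.
P'(u) = 2u + 2 vanishes at u ∈ {-1}; Q'(v) = 4v - 8 vanishes at v ∈ {2}.
Local minima of P (where P''>0): P(-1)=-1. Local minima of Q: Q(2)=-8.
So the global minimum of g is P(-1) + Q(2) − 5 = -1 − 8 − 5 = -14, attained at (-1, 2).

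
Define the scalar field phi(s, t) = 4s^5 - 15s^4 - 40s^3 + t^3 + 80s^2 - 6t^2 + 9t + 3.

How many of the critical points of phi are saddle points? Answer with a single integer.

4

phi separates as a function of s plus a function of t, so ∇phi=0 decouples.
∂phi/∂s = 20s(s - 4)(s - 1)(s + 2) = 0 at s ∈ {-2, 0, 1, 4}; ∂phi/∂t = 3(t - 3)(t - 1) = 0 at t ∈ {1, 3}.
The Hessian is diagonal: diag(phi_ss, phi_tt). Second derivatives: phi_ss(-2)=-720, phi_ss(0)=160, phi_ss(1)=-180, phi_ss(4)=1440; phi_tt(1)=-6, phi_tt(3)=6.
Saddle points occur where the two diagonal entries have opposite signs: (-2, 3), (0, 1), (1, 3), (4, 1). Count: 4.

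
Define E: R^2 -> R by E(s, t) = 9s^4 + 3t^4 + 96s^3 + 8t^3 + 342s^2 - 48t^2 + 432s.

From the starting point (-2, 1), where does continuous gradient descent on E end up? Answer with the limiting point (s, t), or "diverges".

(-1, 2)

E is separable, so gradient descent decouples: s follows -∂E/∂s, t follows -∂E/∂t.
∂E/∂s = 36(s + 1)(s + 3)(s + 4); at s=-2 this is -72, so s increases.
∂E/∂t = 12t(t - 2)(t + 4); at t=1 this is -60, so t increases.
s converges to its nearest critical value -1 (a local min of the s-part); t converges to 2. The iterate converges to (-1, 2).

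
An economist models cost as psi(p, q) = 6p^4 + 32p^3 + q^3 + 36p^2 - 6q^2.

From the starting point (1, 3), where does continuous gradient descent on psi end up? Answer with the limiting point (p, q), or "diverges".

(0, 4)

psi is separable, so gradient descent decouples: p follows -∂psi/∂p, q follows -∂psi/∂q.
∂psi/∂p = 24p(p + 1)(p + 3); at p=1 this is 192, so p decreases.
∂psi/∂q = 3q(q - 4); at q=3 this is -9, so q increases.
p converges to its nearest critical value 0 (a local min of the p-part); q converges to 4. The iterate converges to (0, 4).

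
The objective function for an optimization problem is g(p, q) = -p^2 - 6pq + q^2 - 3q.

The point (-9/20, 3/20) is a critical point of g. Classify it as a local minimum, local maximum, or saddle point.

saddle point

The Hessian of g is constant: H = [[-2, -6], [-6, 2]].
det(H) = (-2)·2 − (-6)² = -40.
Since det(H) < 0, H is indefinite and the critical point is a saddle point.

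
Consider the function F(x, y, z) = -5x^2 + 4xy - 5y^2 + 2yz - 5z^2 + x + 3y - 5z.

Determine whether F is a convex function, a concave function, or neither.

F is quadratic, so its Hessian is the constant matrix H = [[-10, 4, 0], [4, -10, 2], [0, 2, -10]].
Leading principal minors: -10, 84, -800.
Signs alternate −, +, − ⇒ H ≺ 0 ⇒ concave.

concave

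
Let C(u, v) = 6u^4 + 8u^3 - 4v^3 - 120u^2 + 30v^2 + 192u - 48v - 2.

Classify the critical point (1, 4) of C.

local maximum

The mixed partial ∂²C/∂u∂v is 0, so the Hessian at any point is diag(C_uu, C_vv) = diag(24(3u^2 + 2u - 10), 12(-2v + 5)).
At (1, 4): H = diag(-120, -36).
Both eigenvalues are negative, so H is negative definite: a local maximum.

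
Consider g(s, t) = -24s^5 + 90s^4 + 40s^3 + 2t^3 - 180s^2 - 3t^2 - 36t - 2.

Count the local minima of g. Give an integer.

g separates as a function of s plus a function of t, so ∇g=0 decouples.
∂g/∂s = -120s(s - 3)(s - 1)(s + 1) = 0 at s ∈ {-1, 0, 1, 3}; ∂g/∂t = 6(t - 3)(t + 2) = 0 at t ∈ {-2, 3}.
The Hessian is diagonal: diag(g_ss, g_tt). Second derivatives: g_ss(-1)=960, g_ss(0)=-360, g_ss(1)=480, g_ss(3)=-2880; g_tt(-2)=-30, g_tt(3)=30.
Local minima occur where both diagonal entries positive: (-1, 3), (1, 3). Count: 2.

2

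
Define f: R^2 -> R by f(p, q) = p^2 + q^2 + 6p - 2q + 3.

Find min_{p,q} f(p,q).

-7

f(p,q) separates as A(p) + B(q) + 3, so its minimum is min A + min B + 3.
A'(p) = 2p + 6 vanishes at p ∈ {-3}; B'(q) = 2q - 2 vanishes at q ∈ {1}.
Local minima of A (where A''>0): A(-3)=-9. Local minima of B: B(1)=-1.
So the global minimum of f is A(-3) + B(1) + 3 = -9 − 1 + 3 = -7, attained at (-3, 1).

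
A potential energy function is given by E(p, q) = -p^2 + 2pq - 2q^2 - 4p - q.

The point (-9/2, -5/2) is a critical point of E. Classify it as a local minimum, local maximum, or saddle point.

local maximum

The Hessian of E is constant: H = [[-2, 2], [2, -4]].
det(H) = (-2)·(-4) − 2² = 4.
det(H) > 0 and tr(H) = -6 < 0, so H is negative definite and the point is a local maximum.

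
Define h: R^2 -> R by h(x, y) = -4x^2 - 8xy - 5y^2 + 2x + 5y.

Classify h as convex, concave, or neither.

concave

h is quadratic, so its Hessian is the constant matrix H = [[-8, -8], [-8, -10]].
det(H) = 16, tr(H) = -18.
det(H) > 0 and tr(H) < 0, so H is negative definite everywhere: concave.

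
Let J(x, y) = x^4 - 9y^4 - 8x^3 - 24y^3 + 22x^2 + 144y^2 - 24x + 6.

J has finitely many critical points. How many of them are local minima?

2

J separates as a function of x plus a function of y, so ∇J=0 decouples.
∂J/∂x = 4(x - 3)(x - 2)(x - 1) = 0 at x ∈ {1, 2, 3}; ∂J/∂y = -36y(y - 2)(y + 4) = 0 at y ∈ {-4, 0, 2}.
The Hessian is diagonal: diag(J_xx, J_yy). Second derivatives: J_xx(1)=8, J_xx(2)=-4, J_xx(3)=8; J_yy(-4)=-864, J_yy(0)=288, J_yy(2)=-432.
Local minima occur where both diagonal entries positive: (1, 0), (3, 0). Count: 2.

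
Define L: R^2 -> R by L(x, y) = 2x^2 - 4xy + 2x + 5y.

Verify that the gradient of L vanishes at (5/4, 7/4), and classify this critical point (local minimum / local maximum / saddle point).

∇L = (4x - 4y + 2, -4x + 5); substituting (5/4, 7/4) gives ∇L = (0, 0), so (5/4, 7/4) is indeed a critical point.
The Hessian of L is constant: H = [[4, -4], [-4, 0]].
det(H) = 4·0 − (-4)² = -16.
Since det(H) < 0, H is indefinite and the critical point is a saddle point.

saddle point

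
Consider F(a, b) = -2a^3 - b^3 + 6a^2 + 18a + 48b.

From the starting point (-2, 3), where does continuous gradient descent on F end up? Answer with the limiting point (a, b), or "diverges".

F is separable, so gradient descent decouples: a follows -∂F/∂a, b follows -∂F/∂b.
∂F/∂a = -6(a - 3)(a + 1); at a=-2 this is -30, so a increases.
∂F/∂b = -3(b - 4)(b + 4); at b=3 this is 21, so b decreases.
a converges to its nearest critical value -1 (a local min of the a-part); b converges to -4. The iterate converges to (-1, -4).

(-1, -4)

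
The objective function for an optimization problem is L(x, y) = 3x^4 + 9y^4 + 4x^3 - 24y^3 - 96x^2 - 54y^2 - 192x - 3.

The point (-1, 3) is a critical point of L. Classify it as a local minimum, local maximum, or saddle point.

saddle point

The mixed partial ∂²L/∂x∂y is 0, so the Hessian at any point is diag(L_xx, L_yy) = diag(12(3x^2 + 2x - 16), 36(3y^2 - 4y - 3)).
At (-1, 3): H = diag(-180, 432).
The eigenvalues have opposite signs, so H is indefinite: a saddle point.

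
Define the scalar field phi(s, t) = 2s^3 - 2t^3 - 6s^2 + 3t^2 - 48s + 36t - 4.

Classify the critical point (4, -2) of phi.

The mixed partial ∂²phi/∂s∂t is 0, so the Hessian at any point is diag(phi_ss, phi_tt) = diag(12(s - 1), 6(-2t + 1)).
At (4, -2): H = diag(36, 30).
Both eigenvalues are positive, so H is positive definite: a local minimum.

local minimum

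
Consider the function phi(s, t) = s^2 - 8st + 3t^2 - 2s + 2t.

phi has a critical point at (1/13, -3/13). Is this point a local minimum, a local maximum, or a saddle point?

The Hessian of phi is constant: H = [[2, -8], [-8, 6]].
det(H) = 2·6 − (-8)² = -52.
Since det(H) < 0, H is indefinite and the critical point is a saddle point.

saddle point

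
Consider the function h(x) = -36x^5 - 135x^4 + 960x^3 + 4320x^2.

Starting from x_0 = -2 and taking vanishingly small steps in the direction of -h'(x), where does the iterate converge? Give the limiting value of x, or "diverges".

h'(x) = -180x(x - 4)(x + 3)(x + 4), so h'(-2) = -4320.
Gradient descent moves in the -h' direction, i.e. x is increasing.
The nearest critical point in that direction is x = 0, where h'' = 8640 > 0 (a local minimum). The iterate converges there.

0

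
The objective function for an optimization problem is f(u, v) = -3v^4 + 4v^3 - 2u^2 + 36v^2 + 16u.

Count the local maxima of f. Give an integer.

f separates as a function of u plus a function of v, so ∇f=0 decouples.
∂f/∂u = -4(u - 4) = 0 at u ∈ {4}; ∂f/∂v = -12v(v - 3)(v + 2) = 0 at v ∈ {-2, 0, 3}.
The Hessian is diagonal: diag(f_uu, f_vv). Second derivatives: f_uu(4)=-4; f_vv(-2)=-120, f_vv(0)=72, f_vv(3)=-180.
Local maxima occur where both diagonal entries negative: (4, -2), (4, 3). Count: 2.

2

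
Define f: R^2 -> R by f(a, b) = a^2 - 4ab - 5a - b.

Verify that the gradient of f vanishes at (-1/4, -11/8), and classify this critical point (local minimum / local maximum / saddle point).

∇f = (2a - 4b - 5, -4a - 1); substituting (-1/4, -11/8) gives ∇f = (0, 0), so (-1/4, -11/8) is indeed a critical point.
The Hessian of f is constant: H = [[2, -4], [-4, 0]].
det(H) = 2·0 − (-4)² = -16.
Since det(H) < 0, H is indefinite and the critical point is a saddle point.

saddle point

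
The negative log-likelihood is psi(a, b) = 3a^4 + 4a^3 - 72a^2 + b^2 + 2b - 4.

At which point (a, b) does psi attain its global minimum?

psi(a,b) separates as P(a) + Q(b) − 4, so its minimum is min P + min Q − 4.
P'(a) = 12a(a - 3)(a + 4) vanishes at a ∈ {-4, 0, 3}; Q'(b) = 2b + 2 vanishes at b ∈ {-1}.
Local minima of P (where P''>0): P(-4)=-640, P(3)=-297. Local minima of Q: Q(-1)=-1.
So the global minimum of psi is P(-4) + Q(-1) − 4 = -640 − 1 − 4 = -645, attained at (-4, -1).

(-4, -1)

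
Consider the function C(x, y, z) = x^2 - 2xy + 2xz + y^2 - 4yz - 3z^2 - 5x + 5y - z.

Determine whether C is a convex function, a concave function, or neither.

C is quadratic, so its Hessian is the constant matrix H = [[2, -2, 2], [-2, 2, -4], [2, -4, -6]].
Leading principal minors: 2, 0, -8.
Neither pattern holds ⇒ H is indefinite ⇒ neither convex nor concave.

neither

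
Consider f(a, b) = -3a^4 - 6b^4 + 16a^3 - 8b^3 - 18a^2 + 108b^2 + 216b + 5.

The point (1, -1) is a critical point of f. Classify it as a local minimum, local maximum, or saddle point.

The mixed partial ∂²f/∂a∂b is 0, so the Hessian at any point is diag(f_aa, f_bb) = diag(12(-3a^2 + 8a - 3), 24(-3b^2 - 2b + 9)).
At (1, -1): H = diag(24, 192).
Both eigenvalues are positive, so H is positive definite: a local minimum.

local minimum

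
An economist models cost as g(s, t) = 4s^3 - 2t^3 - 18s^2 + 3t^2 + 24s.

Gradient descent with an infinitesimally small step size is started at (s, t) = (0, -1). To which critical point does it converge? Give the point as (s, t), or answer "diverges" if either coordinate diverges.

g is separable, so gradient descent decouples: s follows -∂g/∂s, t follows -∂g/∂t.
∂g/∂s = 12(s - 2)(s - 1); at s=0 this is 24, so s decreases.
∂g/∂t = -6t(t - 1); at t=-1 this is -12, so t increases.
The s-coordinate has no critical point in that direction and runs off to infinity.

diverges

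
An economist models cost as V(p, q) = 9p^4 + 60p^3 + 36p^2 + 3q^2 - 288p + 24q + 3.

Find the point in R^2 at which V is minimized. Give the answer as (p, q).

V(p,q) separates as A(p) + B(q) + 3, so its minimum is min A + min B + 3.
A'(p) = 36(p - 1)(p + 2)(p + 4) vanishes at p ∈ {-4, -2, 1}; B'(q) = 6q + 24 vanishes at q ∈ {-4}.
Local minima of A (where A''>0): A(-4)=192, A(1)=-183. Local minima of B: B(-4)=-48.
So the global minimum of V is A(1) + B(-4) + 3 = -183 − 48 + 3 = -228, attained at (1, -4).

(1, -4)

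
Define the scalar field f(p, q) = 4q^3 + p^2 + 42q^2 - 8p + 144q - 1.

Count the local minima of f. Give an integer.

f separates as a function of p plus a function of q, so ∇f=0 decouples.
∂f/∂p = 2(p - 4) = 0 at p ∈ {4}; ∂f/∂q = 12(q + 3)(q + 4) = 0 at q ∈ {-4, -3}.
The Hessian is diagonal: diag(f_pp, f_qq). Second derivatives: f_pp(4)=2; f_qq(-4)=-12, f_qq(-3)=12.
Local minima occur where both diagonal entries positive: (4, -3). Count: 1.

1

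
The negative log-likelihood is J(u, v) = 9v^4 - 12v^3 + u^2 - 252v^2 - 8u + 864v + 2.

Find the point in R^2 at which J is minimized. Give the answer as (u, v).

(4, -4)

J(u,v) separates as P(u) + Q(v) + 2, so its minimum is min P + min Q + 2.
P'(u) = 2u - 8 vanishes at u ∈ {4}; Q'(v) = 36(v - 3)(v - 2)(v + 4) vanishes at v ∈ {-4, 2, 3}.
Local minima of P (where P''>0): P(4)=-16. Local minima of Q: Q(-4)=-4416, Q(3)=729.
So the global minimum of J is P(4) + Q(-4) + 2 = -16 − 4416 + 2 = -4430, attained at (4, -4).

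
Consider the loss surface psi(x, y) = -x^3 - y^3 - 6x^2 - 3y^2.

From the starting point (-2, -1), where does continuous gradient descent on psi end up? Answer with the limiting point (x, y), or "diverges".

psi is separable, so gradient descent decouples: x follows -∂psi/∂x, y follows -∂psi/∂y.
∂psi/∂x = -3x(x + 4); at x=-2 this is 12, so x decreases.
∂psi/∂y = -3y(y + 2); at y=-1 this is 3, so y decreases.
x converges to its nearest critical value -4 (a local min of the x-part); y converges to -2. The iterate converges to (-4, -2).

(-4, -2)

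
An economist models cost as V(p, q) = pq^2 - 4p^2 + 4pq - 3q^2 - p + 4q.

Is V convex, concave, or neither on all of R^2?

neither

The term pq^2 is cubic, so the Hessian is not constant.
∂²V/∂q² = 2p - 6, which takes both signs as p varies (negative for sufficiently negative p). A diagonal entry of the Hessian changing sign means the Hessian is neither positive- nor negative-semidefinite on all of R^2.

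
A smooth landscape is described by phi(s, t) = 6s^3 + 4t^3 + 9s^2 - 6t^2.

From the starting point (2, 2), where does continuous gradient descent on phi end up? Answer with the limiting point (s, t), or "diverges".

(0, 1)

phi is separable, so gradient descent decouples: s follows -∂phi/∂s, t follows -∂phi/∂t.
∂phi/∂s = 18s(s + 1); at s=2 this is 108, so s decreases.
∂phi/∂t = 12t(t - 1); at t=2 this is 24, so t decreases.
s converges to its nearest critical value 0 (a local min of the s-part); t converges to 1. The iterate converges to (0, 1).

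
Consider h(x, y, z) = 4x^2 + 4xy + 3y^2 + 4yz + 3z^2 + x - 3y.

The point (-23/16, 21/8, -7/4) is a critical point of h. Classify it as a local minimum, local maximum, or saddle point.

local minimum

The Hessian is constant: H = [[8, 4, 0], [4, 6, 4], [0, 4, 6]].
Leading principal minors: Δ₁ = 8, Δ₂ = 32, Δ₃ = 64.
All leading minors are positive, so H is positive definite: a local minimum.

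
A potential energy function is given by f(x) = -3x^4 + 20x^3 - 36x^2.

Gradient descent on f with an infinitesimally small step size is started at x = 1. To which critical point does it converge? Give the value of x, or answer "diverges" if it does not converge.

2

f'(x) = -12x(x - 3)(x - 2), so f'(1) = -24.
Gradient descent moves in the -f' direction, i.e. x is increasing.
The nearest critical point in that direction is x = 2, where f'' = 24 > 0 (a local minimum). The iterate converges there.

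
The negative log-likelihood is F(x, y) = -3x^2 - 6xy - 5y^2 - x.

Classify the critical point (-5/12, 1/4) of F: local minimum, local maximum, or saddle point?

local maximum

The Hessian of F is constant: H = [[-6, -6], [-6, -10]].
det(H) = (-6)·(-10) − (-6)² = 24.
det(H) > 0 and tr(H) = -16 < 0, so H is negative definite and the point is a local maximum.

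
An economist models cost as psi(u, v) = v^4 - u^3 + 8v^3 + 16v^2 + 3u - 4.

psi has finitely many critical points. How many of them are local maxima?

psi separates as a function of u plus a function of v, so ∇psi=0 decouples.
∂psi/∂u = -3(u - 1)(u + 1) = 0 at u ∈ {-1, 1}; ∂psi/∂v = 4v(v + 2)(v + 4) = 0 at v ∈ {-4, -2, 0}.
The Hessian is diagonal: diag(psi_uu, psi_vv). Second derivatives: psi_uu(-1)=6, psi_uu(1)=-6; psi_vv(-4)=32, psi_vv(-2)=-16, psi_vv(0)=32.
Local maxima occur where both diagonal entries negative: (1, -2). Count: 1.

1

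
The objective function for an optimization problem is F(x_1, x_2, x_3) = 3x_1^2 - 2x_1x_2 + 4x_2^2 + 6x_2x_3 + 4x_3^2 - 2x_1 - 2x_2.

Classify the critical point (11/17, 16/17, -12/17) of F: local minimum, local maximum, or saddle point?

The Hessian is constant: H = [[6, -2, 0], [-2, 8, 6], [0, 6, 8]].
Leading principal minors: Δ₁ = 6, Δ₂ = 44, Δ₃ = 136.
All leading minors are positive, so H is positive definite: a local minimum.

local minimum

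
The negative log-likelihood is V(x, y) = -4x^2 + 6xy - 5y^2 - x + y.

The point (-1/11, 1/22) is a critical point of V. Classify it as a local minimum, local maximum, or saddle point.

local maximum

The Hessian of V is constant: H = [[-8, 6], [6, -10]].
det(H) = (-8)·(-10) − 6² = 44.
det(H) > 0 and tr(H) = -18 < 0, so H is negative definite and the point is a local maximum.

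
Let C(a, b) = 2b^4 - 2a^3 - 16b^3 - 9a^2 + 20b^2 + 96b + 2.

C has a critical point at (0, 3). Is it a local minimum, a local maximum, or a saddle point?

local maximum

The mixed partial ∂²C/∂a∂b is 0, so the Hessian at any point is diag(C_aa, C_bb) = diag(-6(2a + 3), 8(3b^2 - 12b + 5)).
At (0, 3): H = diag(-18, -32).
Both eigenvalues are negative, so H is negative definite: a local maximum.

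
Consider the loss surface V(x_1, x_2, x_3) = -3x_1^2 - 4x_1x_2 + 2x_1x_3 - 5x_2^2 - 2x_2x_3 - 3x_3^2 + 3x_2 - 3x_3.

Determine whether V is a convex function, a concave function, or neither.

V is quadratic, so its Hessian is the constant matrix H = [[-6, -4, 2], [-4, -10, -2], [2, -2, -6]].
Leading principal minors: -6, 44, -168.
Signs alternate −, +, − ⇒ H ≺ 0 ⇒ concave.

concave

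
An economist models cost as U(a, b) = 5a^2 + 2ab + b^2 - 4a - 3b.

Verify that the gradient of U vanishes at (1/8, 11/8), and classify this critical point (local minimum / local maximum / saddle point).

local minimum

∇U = (10a + 2b - 4, 2a + 2b - 3); substituting (1/8, 11/8) gives ∇U = (0, 0), so (1/8, 11/8) is indeed a critical point.
The Hessian of U is constant: H = [[10, 2], [2, 2]].
det(H) = 10·2 − 2² = 16.
det(H) > 0 and tr(H) = 12 > 0, so H is positive definite and the point is a local minimum.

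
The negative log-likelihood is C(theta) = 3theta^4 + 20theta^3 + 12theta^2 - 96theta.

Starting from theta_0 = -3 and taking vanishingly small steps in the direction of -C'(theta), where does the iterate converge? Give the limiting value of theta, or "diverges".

C'(theta) = 12(theta - 1)(theta + 2)(theta + 4), so C'(-3) = 48.
Gradient descent moves in the -C' direction, i.e. theta is decreasing.
The nearest critical point in that direction is theta = -4, where C'' = 120 > 0 (a local minimum). The iterate converges there.

-4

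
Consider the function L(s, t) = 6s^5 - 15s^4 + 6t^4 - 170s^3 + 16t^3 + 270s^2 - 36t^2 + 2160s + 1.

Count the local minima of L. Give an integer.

4

L separates as a function of s plus a function of t, so ∇L=0 decouples.
∂L/∂s = 30(s - 4)(s - 3)(s + 2)(s + 3) = 0 at s ∈ {-3, -2, 3, 4}; ∂L/∂t = 24t(t - 1)(t + 3) = 0 at t ∈ {-3, 0, 1}.
The Hessian is diagonal: diag(L_ss, L_tt). Second derivatives: L_ss(-3)=-1260, L_ss(-2)=900, L_ss(3)=-900, L_ss(4)=1260; L_tt(-3)=288, L_tt(0)=-72, L_tt(1)=96.
Local minima occur where both diagonal entries positive: (-2, -3), (-2, 1), (4, -3), (4, 1). Count: 4.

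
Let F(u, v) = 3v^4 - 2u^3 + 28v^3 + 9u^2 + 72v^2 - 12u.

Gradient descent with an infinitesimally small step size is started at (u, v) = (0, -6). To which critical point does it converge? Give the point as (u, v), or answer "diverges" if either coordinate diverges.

(1, -4)

F is separable, so gradient descent decouples: u follows -∂F/∂u, v follows -∂F/∂v.
∂F/∂u = -6(u - 2)(u - 1); at u=0 this is -12, so u increases.
∂F/∂v = 12v(v + 3)(v + 4); at v=-6 this is -432, so v increases.
u converges to its nearest critical value 1 (a local min of the u-part); v converges to -4. The iterate converges to (1, -4).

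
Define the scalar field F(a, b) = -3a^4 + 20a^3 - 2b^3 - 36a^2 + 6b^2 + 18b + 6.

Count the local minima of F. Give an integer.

F separates as a function of a plus a function of b, so ∇F=0 decouples.
∂F/∂a = -12a(a - 3)(a - 2) = 0 at a ∈ {0, 2, 3}; ∂F/∂b = -6(b - 3)(b + 1) = 0 at b ∈ {-1, 3}.
The Hessian is diagonal: diag(F_aa, F_bb). Second derivatives: F_aa(0)=-72, F_aa(2)=24, F_aa(3)=-36; F_bb(-1)=24, F_bb(3)=-24.
Local minima occur where both diagonal entries positive: (2, -1). Count: 1.

1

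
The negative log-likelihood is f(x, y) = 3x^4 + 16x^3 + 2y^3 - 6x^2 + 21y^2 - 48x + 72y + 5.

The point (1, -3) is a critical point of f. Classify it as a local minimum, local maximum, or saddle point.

local minimum

The mixed partial ∂²f/∂x∂y is 0, so the Hessian at any point is diag(f_xx, f_yy) = diag(12(3x^2 + 8x - 1), 6(2y + 7)).
At (1, -3): H = diag(120, 6).
Both eigenvalues are positive, so H is positive definite: a local minimum.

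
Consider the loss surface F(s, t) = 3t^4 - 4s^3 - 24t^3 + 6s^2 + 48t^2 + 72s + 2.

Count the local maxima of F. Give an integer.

1

F separates as a function of s plus a function of t, so ∇F=0 decouples.
∂F/∂s = -12(s - 3)(s + 2) = 0 at s ∈ {-2, 3}; ∂F/∂t = 12t(t - 4)(t - 2) = 0 at t ∈ {0, 2, 4}.
The Hessian is diagonal: diag(F_ss, F_tt). Second derivatives: F_ss(-2)=60, F_ss(3)=-60; F_tt(0)=96, F_tt(2)=-48, F_tt(4)=96.
Local maxima occur where both diagonal entries negative: (3, 2). Count: 1.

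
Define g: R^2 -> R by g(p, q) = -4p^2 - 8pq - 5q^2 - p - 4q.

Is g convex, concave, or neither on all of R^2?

concave

g is quadratic, so its Hessian is the constant matrix H = [[-8, -8], [-8, -10]].
det(H) = 16, tr(H) = -18.
det(H) > 0 and tr(H) < 0, so H is negative definite everywhere: concave.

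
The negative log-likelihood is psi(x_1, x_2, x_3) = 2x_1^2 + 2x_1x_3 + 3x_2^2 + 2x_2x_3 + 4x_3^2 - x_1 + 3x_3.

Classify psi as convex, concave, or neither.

psi is quadratic, so its Hessian is the constant matrix H = [[4, 0, 2], [0, 6, 2], [2, 2, 8]].
Leading principal minors: 4, 24, 152.
All positive ⇒ H ≻ 0 ⇒ convex.

convex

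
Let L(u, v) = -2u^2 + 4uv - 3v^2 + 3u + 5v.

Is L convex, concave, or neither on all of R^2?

concave

L is quadratic, so its Hessian is the constant matrix H = [[-4, 4], [4, -6]].
det(H) = 8, tr(H) = -10.
det(H) > 0 and tr(H) < 0, so H is negative definite everywhere: concave.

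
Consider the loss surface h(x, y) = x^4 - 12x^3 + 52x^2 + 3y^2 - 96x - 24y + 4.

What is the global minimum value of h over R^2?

h(x,y) separates as P(x) + Q(y) + 4, so its minimum is min P + min Q + 4.
P'(x) = 4(x - 4)(x - 3)(x - 2) vanishes at x ∈ {2, 3, 4}; Q'(y) = 6y - 24 vanishes at y ∈ {4}.
Local minima of P (where P''>0): P(2)=-64, P(4)=-64. Local minima of Q: Q(4)=-48.
So the global minimum of h is P(2) + Q(4) + 4 = -64 − 48 + 4 = -108, attained at (2, 4).

-108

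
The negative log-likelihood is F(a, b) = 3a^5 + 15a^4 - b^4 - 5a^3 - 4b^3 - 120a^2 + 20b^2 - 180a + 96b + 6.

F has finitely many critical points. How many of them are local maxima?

F separates as a function of a plus a function of b, so ∇F=0 decouples.
∂F/∂a = 15(a - 2)(a + 1)(a + 2)(a + 3) = 0 at a ∈ {-3, -2, -1, 2}; ∂F/∂b = -4(b - 3)(b + 2)(b + 4) = 0 at b ∈ {-4, -2, 3}.
The Hessian is diagonal: diag(F_aa, F_bb). Second derivatives: F_aa(-3)=-150, F_aa(-2)=60, F_aa(-1)=-90, F_aa(2)=900; F_bb(-4)=-56, F_bb(-2)=40, F_bb(3)=-140.
Local maxima occur where both diagonal entries negative: (-3, -4), (-3, 3), (-1, -4), (-1, 3). Count: 4.

4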